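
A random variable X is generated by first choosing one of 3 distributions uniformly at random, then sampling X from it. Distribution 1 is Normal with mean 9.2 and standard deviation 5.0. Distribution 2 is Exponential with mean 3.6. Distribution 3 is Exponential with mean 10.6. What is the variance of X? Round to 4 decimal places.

59.2533

Per component, 1: μ=9.2, E[X²]=109.64; 2: μ=3.6, E[X²]=25.92; 3: μ=10.6, E[X²]=224.72.
E[X] = 0.333333·9.2 + 0.333333·3.6 + 0.333333·10.6 = 7.8.
E[X²] = 0.333333·109.64 + 0.333333·25.92 + 0.333333·224.72 = 120.093.
Var(X) = E[X²] − (E[X])² = 120.093 − 60.84 = 59.2533.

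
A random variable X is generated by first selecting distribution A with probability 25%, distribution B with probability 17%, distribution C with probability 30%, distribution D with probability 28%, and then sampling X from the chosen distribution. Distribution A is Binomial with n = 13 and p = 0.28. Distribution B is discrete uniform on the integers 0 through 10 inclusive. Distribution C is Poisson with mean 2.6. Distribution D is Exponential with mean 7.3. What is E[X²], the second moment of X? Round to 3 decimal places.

42.568

For each component E[X²] = Var + (mean)², giving A: 15.8704; B: 35; C: 9.36; D: 106.58.
Overall E[X²] = 0.25·15.8704 + 0.17·35 + 0.3·9.36 + 0.28·106.58 = 42.568.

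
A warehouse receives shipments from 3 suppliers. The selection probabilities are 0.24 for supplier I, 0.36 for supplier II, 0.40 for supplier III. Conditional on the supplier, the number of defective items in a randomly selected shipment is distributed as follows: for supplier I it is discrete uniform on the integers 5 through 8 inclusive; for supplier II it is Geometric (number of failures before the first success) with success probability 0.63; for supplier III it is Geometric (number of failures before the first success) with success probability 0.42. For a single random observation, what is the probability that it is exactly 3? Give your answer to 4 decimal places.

0.0443

Conditional on each supplier, P(X = 3): I: 0; II: 0.0319114; III: 0.081947.
By total probability, P(X = 3) = 0.24·0 + 0.36·0.0319114 + 0.4·0.081947 = 0.0442669.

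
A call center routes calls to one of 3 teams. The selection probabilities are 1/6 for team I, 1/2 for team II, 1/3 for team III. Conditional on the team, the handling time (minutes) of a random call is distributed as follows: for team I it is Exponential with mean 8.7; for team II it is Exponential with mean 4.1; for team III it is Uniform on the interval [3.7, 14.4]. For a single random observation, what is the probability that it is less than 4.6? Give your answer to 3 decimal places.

0.434

Conditional on each team, P(X < 4.6): I: 0.41065; II: 0.674356; III: 0.0841121.
By total probability, P(X < 4.6) = 0.166667·0.41065 + 0.5·0.674356 + 0.333333·0.0841121 = 0.433657.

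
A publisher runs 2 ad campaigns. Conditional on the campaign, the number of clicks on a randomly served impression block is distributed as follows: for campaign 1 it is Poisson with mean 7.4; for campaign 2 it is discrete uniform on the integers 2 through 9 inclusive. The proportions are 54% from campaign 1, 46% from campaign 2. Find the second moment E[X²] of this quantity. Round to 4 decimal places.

For each component E[X²] = Var + (mean)², giving 1: 62.16; 2: 35.5.
Overall E[X²] = 0.54·62.16 + 0.46·35.5 = 49.8964.

49.8964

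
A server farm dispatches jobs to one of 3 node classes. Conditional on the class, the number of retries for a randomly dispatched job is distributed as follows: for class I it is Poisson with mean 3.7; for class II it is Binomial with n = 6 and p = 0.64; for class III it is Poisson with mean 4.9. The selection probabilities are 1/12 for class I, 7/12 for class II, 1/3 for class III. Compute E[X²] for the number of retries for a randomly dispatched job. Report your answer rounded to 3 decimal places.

20.494

For each component E[X²] = Var + (mean)², giving I: 17.39; II: 16.128; III: 28.91.
Overall E[X²] = 0.0833333·17.39 + 0.583333·16.128 + 0.333333·28.91 = 20.4938.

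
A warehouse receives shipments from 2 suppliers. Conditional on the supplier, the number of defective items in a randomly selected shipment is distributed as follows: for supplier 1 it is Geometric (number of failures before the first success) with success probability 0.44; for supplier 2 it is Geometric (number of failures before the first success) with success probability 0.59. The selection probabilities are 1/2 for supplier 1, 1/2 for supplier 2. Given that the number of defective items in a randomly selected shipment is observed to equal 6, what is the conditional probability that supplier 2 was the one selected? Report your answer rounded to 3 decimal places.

Likelihoods P(X=6 | ·): 1: 0.01357; 2: 0.00280256.
Posterior ∝ prior × likelihood. Numerator for 2: 0.5·0.00280256 = 0.00140128.
Normalizing constant: 0.5·0.01357 + 0.5·0.00280256 = 0.0081863.
P(2 | observation) = 0.00140128 / 0.0081863 = 0.171174.

0.171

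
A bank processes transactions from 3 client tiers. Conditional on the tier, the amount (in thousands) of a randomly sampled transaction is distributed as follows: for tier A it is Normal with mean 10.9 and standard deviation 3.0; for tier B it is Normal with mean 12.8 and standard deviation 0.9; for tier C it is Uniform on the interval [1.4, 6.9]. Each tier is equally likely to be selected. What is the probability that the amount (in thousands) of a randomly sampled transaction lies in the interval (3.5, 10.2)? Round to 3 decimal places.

0.340

Conditional on each tier, P(3.5 < X < 10.2): A: 0.400932; B: 0.00193303; C: 0.618182.
By total probability, P(3.5 < X < 10.2) = 0.333333·0.400932 + 0.333333·0.00193303 + 0.333333·0.618182 = 0.340349.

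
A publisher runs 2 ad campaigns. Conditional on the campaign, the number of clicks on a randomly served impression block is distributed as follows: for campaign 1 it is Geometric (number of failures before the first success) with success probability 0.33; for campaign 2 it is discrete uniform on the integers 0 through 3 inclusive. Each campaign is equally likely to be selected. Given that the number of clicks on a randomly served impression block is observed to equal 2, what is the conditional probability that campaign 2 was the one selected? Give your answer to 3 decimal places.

Likelihoods P(X=2 | ·): 1: 0.148137; 2: 0.25.
Posterior ∝ prior × likelihood. Numerator for 2: 0.5·0.25 = 0.125.
Normalizing constant: 0.5·0.148137 + 0.5·0.25 = 0.199068.
P(2 | observation) = 0.125 / 0.199068 = 0.627925.

0.628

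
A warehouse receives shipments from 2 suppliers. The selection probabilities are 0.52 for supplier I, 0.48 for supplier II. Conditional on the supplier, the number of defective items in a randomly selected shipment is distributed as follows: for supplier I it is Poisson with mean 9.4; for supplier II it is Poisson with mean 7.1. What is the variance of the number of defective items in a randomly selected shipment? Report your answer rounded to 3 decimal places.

Per component, I: μ=9.4, E[X²]=97.76; II: μ=7.1, E[X²]=57.51.
E[X] = 0.52·9.4 + 0.48·7.1 = 8.296.
E[X²] = 0.52·97.76 + 0.48·57.51 = 78.44.
Var(X) = E[X²] − (E[X])² = 78.44 − 68.8236 = 9.61638.

9.616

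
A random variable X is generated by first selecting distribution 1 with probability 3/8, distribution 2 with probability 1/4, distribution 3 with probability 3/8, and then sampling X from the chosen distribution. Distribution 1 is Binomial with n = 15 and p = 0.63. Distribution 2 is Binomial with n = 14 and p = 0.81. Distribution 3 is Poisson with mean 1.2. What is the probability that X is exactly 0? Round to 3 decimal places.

0.113

Conditional on each component, P(X = 0): 1: 3.33446e-07; 2: 7.99007e-11; 3: 0.301194.
By total probability, P(X = 0) = 0.375·3.33446e-07 + 0.25·7.99007e-11 + 0.375·0.301194 = 0.112948.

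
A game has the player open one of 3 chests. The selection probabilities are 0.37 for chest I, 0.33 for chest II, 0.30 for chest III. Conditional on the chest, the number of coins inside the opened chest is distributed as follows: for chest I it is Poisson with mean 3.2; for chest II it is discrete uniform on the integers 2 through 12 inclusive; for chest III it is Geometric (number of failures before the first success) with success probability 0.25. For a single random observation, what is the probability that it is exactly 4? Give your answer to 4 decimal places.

0.1196

Conditional on each chest, P(X = 4): I: 0.178093; II: 0.0909091; III: 0.0791016.
By total probability, P(X = 4) = 0.37·0.178093 + 0.33·0.0909091 + 0.3·0.0791016 = 0.119625.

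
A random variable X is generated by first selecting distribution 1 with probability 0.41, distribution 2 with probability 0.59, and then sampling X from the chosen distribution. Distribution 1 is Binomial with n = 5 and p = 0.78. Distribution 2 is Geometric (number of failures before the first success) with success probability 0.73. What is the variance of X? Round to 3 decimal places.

3.665

Per component, 1: μ=3.9, E[X²]=16.068; 2: μ=0.369863, E[X²]=0.64346.
E[X] = 0.41·3.9 + 0.59·0.369863 = 1.81722.
E[X²] = 0.41·16.068 + 0.59·0.64346 = 6.96752.
Var(X) = E[X²] − (E[X])² = 6.96752 − 3.30229 = 3.66524.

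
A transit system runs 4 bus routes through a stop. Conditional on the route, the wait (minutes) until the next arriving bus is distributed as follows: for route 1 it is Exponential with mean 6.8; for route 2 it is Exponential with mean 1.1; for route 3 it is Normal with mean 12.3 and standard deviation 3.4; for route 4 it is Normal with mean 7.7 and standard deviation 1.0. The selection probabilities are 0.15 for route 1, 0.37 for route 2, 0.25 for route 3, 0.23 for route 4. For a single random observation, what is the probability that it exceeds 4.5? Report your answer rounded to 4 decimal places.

0.5607

Conditional on each route, P(X > 4.5): 1: 0.51594; 2: 0.016724; 3: 0.989108; 4: 0.999313.
By total probability, P(X > 4.5) = 0.15·0.51594 + 0.37·0.016724 + 0.25·0.989108 + 0.23·0.999313 = 0.560698.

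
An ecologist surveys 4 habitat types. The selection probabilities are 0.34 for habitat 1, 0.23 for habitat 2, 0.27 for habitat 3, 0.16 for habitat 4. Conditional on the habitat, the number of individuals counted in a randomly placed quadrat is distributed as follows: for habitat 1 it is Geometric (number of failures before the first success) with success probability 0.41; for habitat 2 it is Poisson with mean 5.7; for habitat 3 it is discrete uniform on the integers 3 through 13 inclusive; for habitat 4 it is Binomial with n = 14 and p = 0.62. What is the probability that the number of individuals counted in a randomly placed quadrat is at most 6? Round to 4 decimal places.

Conditional on each habitat, P(X ≤ 6): 1: 0.975113; 2: 0.654366; 3: 0.363636; 4: 0.116167.
By total probability, P(X ≤ 6) = 0.34·0.975113 + 0.23·0.654366 + 0.27·0.363636 + 0.16·0.116167 = 0.598811.

0.5988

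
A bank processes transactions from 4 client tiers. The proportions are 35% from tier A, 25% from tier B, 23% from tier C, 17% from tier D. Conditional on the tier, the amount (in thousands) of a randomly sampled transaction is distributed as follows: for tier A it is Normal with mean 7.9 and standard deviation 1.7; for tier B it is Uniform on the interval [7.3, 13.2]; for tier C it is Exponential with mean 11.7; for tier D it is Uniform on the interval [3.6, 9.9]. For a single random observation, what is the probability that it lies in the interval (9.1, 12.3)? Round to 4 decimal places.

0.2648

Conditional on each tier, P(9.1 < X < 12.3): A: 0.235307; B: 0.542373; C: 0.109936; D: 0.126984.
By total probability, P(9.1 < X < 12.3) = 0.35·0.235307 + 0.25·0.542373 + 0.23·0.109936 + 0.17·0.126984 = 0.264823.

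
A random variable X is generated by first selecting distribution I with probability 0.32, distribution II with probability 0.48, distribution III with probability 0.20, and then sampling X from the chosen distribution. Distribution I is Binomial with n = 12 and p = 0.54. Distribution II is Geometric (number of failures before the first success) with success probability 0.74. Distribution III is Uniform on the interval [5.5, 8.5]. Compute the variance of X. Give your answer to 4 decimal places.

11.3620

Per component, I: μ=6.48, E[X²]=44.9712; II: μ=0.351351, E[X²]=0.598247; III: μ=7, E[X²]=49.75.
E[X] = 0.32·6.48 + 0.48·0.351351 + 0.2·7 = 3.64225.
E[X²] = 0.32·44.9712 + 0.48·0.598247 + 0.2·49.75 = 24.6279.
Var(X) = E[X²] − (E[X])² = 24.6279 − 13.266 = 11.362.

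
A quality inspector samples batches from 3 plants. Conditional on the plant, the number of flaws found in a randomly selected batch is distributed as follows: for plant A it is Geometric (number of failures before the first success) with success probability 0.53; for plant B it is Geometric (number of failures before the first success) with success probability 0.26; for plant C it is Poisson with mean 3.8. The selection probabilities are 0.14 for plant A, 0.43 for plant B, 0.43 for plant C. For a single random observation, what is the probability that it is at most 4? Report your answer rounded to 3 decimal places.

Conditional on each plant, P(X ≤ 4): A: 0.977065; B: 0.778099; C: 0.667844.
By total probability, P(X ≤ 4) = 0.14·0.977065 + 0.43·0.778099 + 0.43·0.667844 = 0.758545.

0.759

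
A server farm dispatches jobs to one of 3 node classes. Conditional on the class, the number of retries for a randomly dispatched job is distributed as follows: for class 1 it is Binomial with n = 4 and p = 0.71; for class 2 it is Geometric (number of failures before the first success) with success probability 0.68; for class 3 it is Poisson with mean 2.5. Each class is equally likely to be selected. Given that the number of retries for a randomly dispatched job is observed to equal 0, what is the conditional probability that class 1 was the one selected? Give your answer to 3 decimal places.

Likelihoods P(X=0 | ·): 1: 0.00707281; 2: 0.68; 3: 0.082085.
Posterior ∝ prior × likelihood. Numerator for 1: 0.333333·0.00707281 = 0.0023576.
Normalizing constant: 0.333333·0.00707281 + 0.333333·0.68 + 0.333333·0.082085 = 0.256386.
P(1 | observation) = 0.0023576 / 0.256386 = 0.00919553.

0.009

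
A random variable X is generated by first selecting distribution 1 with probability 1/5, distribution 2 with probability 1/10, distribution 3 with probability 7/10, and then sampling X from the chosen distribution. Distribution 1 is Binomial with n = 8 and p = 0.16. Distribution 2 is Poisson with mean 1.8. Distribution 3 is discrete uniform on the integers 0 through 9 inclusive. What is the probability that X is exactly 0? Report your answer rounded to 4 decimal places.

Conditional on each component, P(X = 0): 1: 0.247876; 2: 0.165299; 3: 0.1.
By total probability, P(X = 0) = 0.2·0.247876 + 0.1·0.165299 + 0.7·0.1 = 0.136105.

0.1361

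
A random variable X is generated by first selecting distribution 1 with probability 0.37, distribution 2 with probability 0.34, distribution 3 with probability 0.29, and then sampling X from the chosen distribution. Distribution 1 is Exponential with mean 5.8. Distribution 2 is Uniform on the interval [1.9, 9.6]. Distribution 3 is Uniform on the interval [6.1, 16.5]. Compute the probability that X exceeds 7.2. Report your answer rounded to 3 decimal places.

0.472

Conditional on each component, P(X > 7.2): 1: 0.288985; 2: 0.311688; 3: 0.894231.
By total probability, P(X > 7.2) = 0.37·0.288985 + 0.34·0.311688 + 0.29·0.894231 = 0.472226.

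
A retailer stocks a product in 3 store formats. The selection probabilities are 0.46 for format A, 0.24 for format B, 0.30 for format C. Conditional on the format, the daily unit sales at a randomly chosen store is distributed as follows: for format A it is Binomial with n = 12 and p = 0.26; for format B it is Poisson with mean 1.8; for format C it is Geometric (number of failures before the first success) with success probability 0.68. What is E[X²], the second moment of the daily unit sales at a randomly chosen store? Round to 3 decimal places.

For each component E[X²] = Var + (mean)², giving A: 12.0432; B: 5.04; C: 0.913495.
Overall E[X²] = 0.46·12.0432 + 0.24·5.04 + 0.3·0.913495 = 7.02352.

7.024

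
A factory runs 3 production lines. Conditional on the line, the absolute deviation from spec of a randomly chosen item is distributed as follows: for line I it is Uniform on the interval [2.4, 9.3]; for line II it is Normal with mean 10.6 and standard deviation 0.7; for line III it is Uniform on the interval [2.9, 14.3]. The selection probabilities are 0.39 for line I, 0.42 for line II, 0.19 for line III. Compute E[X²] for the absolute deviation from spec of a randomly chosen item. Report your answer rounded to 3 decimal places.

78.401

For each component E[X²] = Var + (mean)², giving I: 38.19; II: 112.85; III: 84.79.
Overall E[X²] = 0.39·38.19 + 0.42·112.85 + 0.19·84.79 = 78.4012.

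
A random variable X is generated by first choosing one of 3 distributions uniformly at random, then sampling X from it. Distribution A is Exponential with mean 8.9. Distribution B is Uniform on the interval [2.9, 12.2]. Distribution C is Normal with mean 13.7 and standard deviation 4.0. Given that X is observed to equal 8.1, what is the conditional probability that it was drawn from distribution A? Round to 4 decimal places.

0.2378

Likelihoods f(8.1 | ·): A: 0.0452224; B: 0.107527; C: 0.0374319.
Posterior ∝ prior × likelihood. Numerator for A: 0.333333·0.0452224 = 0.0150741.
Normalizing constant: 0.333333·0.0452224 + 0.333333·0.107527 + 0.333333·0.0374319 = 0.0633937.
P(A | observation) = 0.0150741 / 0.0633937 = 0.237786.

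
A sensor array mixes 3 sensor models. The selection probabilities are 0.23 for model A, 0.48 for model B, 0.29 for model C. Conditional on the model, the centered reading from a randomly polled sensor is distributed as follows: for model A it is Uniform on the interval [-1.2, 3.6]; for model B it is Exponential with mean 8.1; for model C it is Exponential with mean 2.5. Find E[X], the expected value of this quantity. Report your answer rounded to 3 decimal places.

Component means — A: 1.2; B: 8.1; C: 2.5.
E[X] = 0.23·1.2 + 0.48·8.1 + 0.29·2.5 = 4.889.

4.889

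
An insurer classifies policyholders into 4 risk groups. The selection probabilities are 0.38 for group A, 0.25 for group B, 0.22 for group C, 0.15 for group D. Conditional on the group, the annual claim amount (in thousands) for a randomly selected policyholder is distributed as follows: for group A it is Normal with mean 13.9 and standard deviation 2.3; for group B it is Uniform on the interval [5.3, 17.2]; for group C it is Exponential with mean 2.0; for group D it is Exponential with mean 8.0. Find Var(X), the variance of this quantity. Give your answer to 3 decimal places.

36.220

Per component, A: μ=13.9, E[X²]=198.5; B: μ=11.25, E[X²]=138.363; C: μ=2, E[X²]=8; D: μ=8, E[X²]=128.
E[X] = 0.38·13.9 + 0.25·11.25 + 0.22·2 + 0.15·8 = 9.7345.
E[X²] = 0.38·198.5 + 0.25·138.363 + 0.22·8 + 0.15·128 = 130.981.
Var(X) = E[X²] − (E[X])² = 130.981 − 94.7605 = 36.2203.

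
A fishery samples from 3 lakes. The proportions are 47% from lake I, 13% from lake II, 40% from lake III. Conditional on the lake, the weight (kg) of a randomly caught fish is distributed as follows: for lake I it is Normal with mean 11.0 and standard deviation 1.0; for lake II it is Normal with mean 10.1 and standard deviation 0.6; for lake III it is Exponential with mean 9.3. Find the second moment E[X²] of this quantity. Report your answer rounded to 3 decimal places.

For each component E[X²] = Var + (mean)², giving I: 122; II: 102.37; III: 172.98.
Overall E[X²] = 0.47·122 + 0.13·102.37 + 0.4·172.98 = 139.84.

139.840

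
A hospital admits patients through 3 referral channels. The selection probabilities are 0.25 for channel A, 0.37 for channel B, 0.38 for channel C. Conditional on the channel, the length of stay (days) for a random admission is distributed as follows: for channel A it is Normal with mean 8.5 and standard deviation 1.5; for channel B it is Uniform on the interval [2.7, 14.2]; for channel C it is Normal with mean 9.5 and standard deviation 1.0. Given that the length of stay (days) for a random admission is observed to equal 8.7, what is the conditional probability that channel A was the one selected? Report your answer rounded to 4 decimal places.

0.3166

Likelihoods f(8.7 | ·): A: 0.263608; B: 0.0869565; C: 0.289692.
Posterior ∝ prior × likelihood. Numerator for A: 0.25·0.263608 = 0.065902.
Normalizing constant: 0.25·0.263608 + 0.37·0.0869565 + 0.38·0.289692 = 0.208159.
P(A | observation) = 0.065902 / 0.208159 = 0.316595.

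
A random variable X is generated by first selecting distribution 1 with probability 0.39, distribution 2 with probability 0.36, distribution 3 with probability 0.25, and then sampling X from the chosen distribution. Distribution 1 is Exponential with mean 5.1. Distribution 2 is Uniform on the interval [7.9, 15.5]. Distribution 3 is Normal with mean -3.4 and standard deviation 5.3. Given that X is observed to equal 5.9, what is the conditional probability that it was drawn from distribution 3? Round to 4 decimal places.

Likelihoods f(5.9 | ·): 1: 0.061661; 2: 0; 3: 0.0161447.
Posterior ∝ prior × likelihood. Numerator for 3: 0.25·0.0161447 = 0.00403618.
Normalizing constant: 0.39·0.061661 + 0.36·0 + 0.25·0.0161447 = 0.028084.
P(3 | observation) = 0.00403618 / 0.028084 = 0.143718.

0.1437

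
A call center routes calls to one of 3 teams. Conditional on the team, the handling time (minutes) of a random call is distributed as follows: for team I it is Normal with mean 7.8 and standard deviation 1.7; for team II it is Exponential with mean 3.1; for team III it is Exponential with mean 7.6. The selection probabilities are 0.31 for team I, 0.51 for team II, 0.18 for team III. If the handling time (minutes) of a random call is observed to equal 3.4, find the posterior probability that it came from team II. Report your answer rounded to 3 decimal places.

0.756

Likelihoods f(3.4 | ·): I: 0.00823759; II: 0.107725; III: 0.0841195.
Posterior ∝ prior × likelihood. Numerator for II: 0.51·0.107725 = 0.0549396.
Normalizing constant: 0.31·0.00823759 + 0.51·0.107725 + 0.18·0.0841195 = 0.0726348.
P(II | observation) = 0.0549396 / 0.0726348 = 0.756382.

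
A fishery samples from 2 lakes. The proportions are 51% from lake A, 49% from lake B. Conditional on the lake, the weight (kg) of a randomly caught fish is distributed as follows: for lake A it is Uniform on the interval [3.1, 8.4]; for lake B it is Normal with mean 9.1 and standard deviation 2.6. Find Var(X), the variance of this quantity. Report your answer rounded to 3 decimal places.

7.311

Per component, A: μ=5.75, E[X²]=35.4033; B: μ=9.1, E[X²]=89.57.
E[X] = 0.51·5.75 + 0.49·9.1 = 7.3915.
E[X²] = 0.51·35.4033 + 0.49·89.57 = 61.945.
Var(X) = E[X²] − (E[X])² = 61.945 − 54.6343 = 7.31073.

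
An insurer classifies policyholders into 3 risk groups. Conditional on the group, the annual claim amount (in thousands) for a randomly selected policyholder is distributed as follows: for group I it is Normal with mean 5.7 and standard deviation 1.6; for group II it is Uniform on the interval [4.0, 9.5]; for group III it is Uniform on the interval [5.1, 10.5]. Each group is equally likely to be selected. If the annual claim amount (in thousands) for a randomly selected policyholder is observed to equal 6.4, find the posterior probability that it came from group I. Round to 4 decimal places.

Likelihoods f(6.4 | ·): I: 0.226583; II: 0.181818; III: 0.185185.
Posterior ∝ prior × likelihood. Numerator for I: 0.333333·0.226583 = 0.0755276.
Normalizing constant: 0.333333·0.226583 + 0.333333·0.181818 + 0.333333·0.185185 = 0.197862.
P(I | observation) = 0.0755276 / 0.197862 = 0.381718.

0.3817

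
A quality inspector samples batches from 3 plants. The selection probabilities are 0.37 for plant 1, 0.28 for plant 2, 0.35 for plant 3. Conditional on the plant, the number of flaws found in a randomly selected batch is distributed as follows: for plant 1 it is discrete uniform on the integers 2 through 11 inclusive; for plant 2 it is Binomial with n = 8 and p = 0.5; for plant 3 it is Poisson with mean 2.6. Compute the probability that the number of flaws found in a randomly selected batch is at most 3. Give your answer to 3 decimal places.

Conditional on each plant, P(X ≤ 3): 1: 0.2; 2: 0.363281; 3: 0.736002.
By total probability, P(X ≤ 3) = 0.37·0.2 + 0.28·0.363281 + 0.35·0.736002 = 0.433319.

0.433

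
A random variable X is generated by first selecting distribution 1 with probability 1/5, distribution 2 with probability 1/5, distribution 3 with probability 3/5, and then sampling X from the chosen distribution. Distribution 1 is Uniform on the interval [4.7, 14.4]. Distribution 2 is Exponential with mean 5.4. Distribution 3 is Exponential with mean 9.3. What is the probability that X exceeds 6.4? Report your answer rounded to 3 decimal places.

0.528

Conditional on each component, P(X > 6.4): 1: 0.824742; 2: 0.30569; 3: 0.502494.
By total probability, P(X > 6.4) = 0.2·0.824742 + 0.2·0.30569 + 0.6·0.502494 = 0.527583.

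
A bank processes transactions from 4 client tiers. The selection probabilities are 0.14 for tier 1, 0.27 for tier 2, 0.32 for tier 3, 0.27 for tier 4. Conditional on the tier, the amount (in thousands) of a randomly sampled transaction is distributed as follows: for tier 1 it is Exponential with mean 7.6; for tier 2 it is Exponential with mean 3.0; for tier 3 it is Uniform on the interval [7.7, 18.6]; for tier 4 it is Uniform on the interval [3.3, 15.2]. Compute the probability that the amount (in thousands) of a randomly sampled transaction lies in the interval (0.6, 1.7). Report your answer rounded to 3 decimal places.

Conditional on each tier, P(0.6 < X < 1.7): 1: 0.124521; 2: 0.251317; 3: 0; 4: 0.
By total probability, P(0.6 < X < 1.7) = 0.14·0.124521 + 0.27·0.251317 + 0.32·0 + 0.27·0 = 0.0852885.

0.085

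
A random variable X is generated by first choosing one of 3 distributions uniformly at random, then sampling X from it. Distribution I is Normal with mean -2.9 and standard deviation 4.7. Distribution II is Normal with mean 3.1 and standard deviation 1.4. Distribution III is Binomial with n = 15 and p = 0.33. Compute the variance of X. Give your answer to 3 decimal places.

20.349

Per component, I: μ=-2.9, E[X²]=30.5; II: μ=3.1, E[X²]=11.57; III: μ=4.95, E[X²]=27.819.
E[X] = 0.333333·-2.9 + 0.333333·3.1 + 0.333333·4.95 = 1.71667.
E[X²] = 0.333333·30.5 + 0.333333·11.57 + 0.333333·27.819 = 23.2963.
Var(X) = E[X²] − (E[X])² = 23.2963 − 2.94694 = 20.3494.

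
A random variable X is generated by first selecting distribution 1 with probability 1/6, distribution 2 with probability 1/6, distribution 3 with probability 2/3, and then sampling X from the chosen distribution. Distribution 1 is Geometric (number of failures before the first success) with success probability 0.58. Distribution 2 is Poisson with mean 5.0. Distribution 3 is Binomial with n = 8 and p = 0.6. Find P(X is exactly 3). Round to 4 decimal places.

0.1131

Conditional on each component, P(X = 3): 1: 0.042971; 2: 0.140374; 3: 0.123863.
By total probability, P(X = 3) = 0.166667·0.042971 + 0.166667·0.140374 + 0.666667·0.123863 = 0.113133.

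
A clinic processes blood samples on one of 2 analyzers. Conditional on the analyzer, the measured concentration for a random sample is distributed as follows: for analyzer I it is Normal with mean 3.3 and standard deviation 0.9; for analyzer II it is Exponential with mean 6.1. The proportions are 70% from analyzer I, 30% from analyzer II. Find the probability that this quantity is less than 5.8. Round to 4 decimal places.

Conditional on each analyzer, P(X < 5.8): I: 0.997263; II: 0.613576.
By total probability, P(X < 5.8) = 0.7·0.997263 + 0.3·0.613576 = 0.882157.

0.8822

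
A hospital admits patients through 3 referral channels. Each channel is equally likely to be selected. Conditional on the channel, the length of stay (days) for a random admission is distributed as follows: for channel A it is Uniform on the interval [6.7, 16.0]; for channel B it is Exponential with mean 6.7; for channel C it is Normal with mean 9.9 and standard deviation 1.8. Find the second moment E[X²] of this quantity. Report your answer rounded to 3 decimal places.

For each component E[X²] = Var + (mean)², giving A: 136.03; B: 89.78; C: 101.25.
Overall E[X²] = 0.333333·136.03 + 0.333333·89.78 + 0.333333·101.25 = 109.02.

109.020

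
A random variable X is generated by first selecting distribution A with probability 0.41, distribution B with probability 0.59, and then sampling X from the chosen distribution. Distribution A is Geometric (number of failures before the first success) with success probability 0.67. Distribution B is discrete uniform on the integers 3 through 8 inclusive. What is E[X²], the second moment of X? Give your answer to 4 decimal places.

For each component E[X²] = Var + (mean)², giving A: 0.977723; B: 33.1667.
Overall E[X²] = 0.41·0.977723 + 0.59·33.1667 = 19.9692.

19.9692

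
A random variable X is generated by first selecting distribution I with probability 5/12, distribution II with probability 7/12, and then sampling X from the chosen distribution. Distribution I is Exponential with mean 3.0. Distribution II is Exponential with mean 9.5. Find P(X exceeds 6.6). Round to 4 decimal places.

0.3374

Conditional on each component, P(X > 6.6): I: 0.110803; II: 0.499206.
By total probability, P(X > 6.6) = 0.416667·0.110803 + 0.583333·0.499206 = 0.337371.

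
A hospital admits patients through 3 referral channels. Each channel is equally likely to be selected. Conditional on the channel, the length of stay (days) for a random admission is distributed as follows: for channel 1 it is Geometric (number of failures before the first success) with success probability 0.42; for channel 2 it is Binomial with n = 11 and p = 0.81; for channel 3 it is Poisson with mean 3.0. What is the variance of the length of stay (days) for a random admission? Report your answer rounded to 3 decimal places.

Per component, 1: μ=1.38095, E[X²]=5.19501; 2: μ=8.91, E[X²]=81.081; 3: μ=3, E[X²]=12.
E[X] = 0.333333·1.38095 + 0.333333·8.91 + 0.333333·3 = 4.43032.
E[X²] = 0.333333·5.19501 + 0.333333·81.081 + 0.333333·12 = 32.7587.
Var(X) = E[X²] − (E[X])² = 32.7587 − 19.6277 = 13.131.

13.131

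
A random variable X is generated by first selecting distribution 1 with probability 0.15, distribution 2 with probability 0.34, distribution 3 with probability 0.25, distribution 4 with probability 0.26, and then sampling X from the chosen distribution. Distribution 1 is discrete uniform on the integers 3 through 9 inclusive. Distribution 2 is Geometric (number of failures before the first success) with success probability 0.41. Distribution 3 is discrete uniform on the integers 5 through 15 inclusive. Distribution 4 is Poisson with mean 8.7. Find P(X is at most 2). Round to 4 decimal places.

0.2722

Conditional on each component, P(X ≤ 2): 1: 0; 2: 0.794621; 3: 0; 4: 0.00792032.
By total probability, P(X ≤ 2) = 0.15·0 + 0.34·0.794621 + 0.25·0 + 0.26·0.00792032 = 0.27223.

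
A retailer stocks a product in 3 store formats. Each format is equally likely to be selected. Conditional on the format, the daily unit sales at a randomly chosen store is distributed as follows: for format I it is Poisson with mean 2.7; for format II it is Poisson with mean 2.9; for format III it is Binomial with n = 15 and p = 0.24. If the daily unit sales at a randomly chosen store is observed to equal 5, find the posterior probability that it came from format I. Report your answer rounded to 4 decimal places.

0.2449

Likelihoods P(X=5 | ·): I: 0.0803605; II: 0.0940491; III: 0.153726.
Posterior ∝ prior × likelihood. Numerator for I: 0.333333·0.0803605 = 0.0267868.
Normalizing constant: 0.333333·0.0803605 + 0.333333·0.0940491 + 0.333333·0.153726 = 0.109379.
P(I | observation) = 0.0267868 / 0.109379 = 0.2449.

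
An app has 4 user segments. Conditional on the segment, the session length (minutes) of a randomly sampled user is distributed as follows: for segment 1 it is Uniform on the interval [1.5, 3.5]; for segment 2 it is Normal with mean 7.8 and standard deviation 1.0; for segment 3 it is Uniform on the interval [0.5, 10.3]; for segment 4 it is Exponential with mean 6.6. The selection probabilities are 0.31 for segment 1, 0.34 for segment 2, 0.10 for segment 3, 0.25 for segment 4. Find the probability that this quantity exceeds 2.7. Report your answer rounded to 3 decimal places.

0.708

Conditional on each segment, P(X > 2.7): 1: 0.4; 2: 1; 3: 0.77551; 4: 0.664254.
By total probability, P(X > 2.7) = 0.31·0.4 + 0.34·1 + 0.1·0.77551 + 0.25·0.664254 = 0.707614.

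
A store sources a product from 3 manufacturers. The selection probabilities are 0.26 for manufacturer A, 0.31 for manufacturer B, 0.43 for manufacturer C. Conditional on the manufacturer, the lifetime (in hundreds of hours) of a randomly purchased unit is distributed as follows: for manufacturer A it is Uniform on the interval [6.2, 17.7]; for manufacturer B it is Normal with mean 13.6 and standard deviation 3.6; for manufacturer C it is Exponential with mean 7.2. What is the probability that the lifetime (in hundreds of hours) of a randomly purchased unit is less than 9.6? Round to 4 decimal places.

0.4348

Conditional on each manufacturer, P(X < 9.6): A: 0.295652; B: 0.13326; C: 0.736403.
By total probability, P(X < 9.6) = 0.26·0.295652 + 0.31·0.13326 + 0.43·0.736403 = 0.434833.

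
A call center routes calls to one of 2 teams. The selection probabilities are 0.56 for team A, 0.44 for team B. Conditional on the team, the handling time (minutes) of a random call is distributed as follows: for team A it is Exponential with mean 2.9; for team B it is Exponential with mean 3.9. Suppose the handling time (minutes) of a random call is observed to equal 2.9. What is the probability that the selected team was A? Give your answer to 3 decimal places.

Likelihoods f(2.9 | ·): A: 0.126855; B: 0.121899.
Posterior ∝ prior × likelihood. Numerator for A: 0.56·0.126855 = 0.0710388.
Normalizing constant: 0.56·0.126855 + 0.44·0.121899 = 0.124674.
P(A | observation) = 0.0710388 / 0.124674 = 0.569796.

0.570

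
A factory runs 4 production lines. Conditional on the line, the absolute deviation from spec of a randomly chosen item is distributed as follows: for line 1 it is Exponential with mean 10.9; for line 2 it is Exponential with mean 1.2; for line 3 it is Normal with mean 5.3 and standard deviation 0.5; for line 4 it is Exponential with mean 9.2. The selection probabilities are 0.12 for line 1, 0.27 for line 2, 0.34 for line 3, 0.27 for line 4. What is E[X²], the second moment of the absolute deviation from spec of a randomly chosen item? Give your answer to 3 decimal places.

84.633

For each component E[X²] = Var + (mean)², giving 1: 237.62; 2: 2.88; 3: 28.34; 4: 169.28.
Overall E[X²] = 0.12·237.62 + 0.27·2.88 + 0.34·28.34 + 0.27·169.28 = 84.6332.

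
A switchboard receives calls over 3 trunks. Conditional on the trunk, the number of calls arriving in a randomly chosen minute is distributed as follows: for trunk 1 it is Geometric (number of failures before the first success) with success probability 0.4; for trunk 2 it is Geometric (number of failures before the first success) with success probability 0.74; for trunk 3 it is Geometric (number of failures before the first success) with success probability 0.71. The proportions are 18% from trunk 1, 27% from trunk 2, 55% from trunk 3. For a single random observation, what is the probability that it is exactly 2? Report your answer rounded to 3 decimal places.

0.072

Conditional on each trunk, P(X = 2): 1: 0.144; 2: 0.050024; 3: 0.059711.
By total probability, P(X = 2) = 0.18·0.144 + 0.27·0.050024 + 0.55·0.059711 = 0.0722675.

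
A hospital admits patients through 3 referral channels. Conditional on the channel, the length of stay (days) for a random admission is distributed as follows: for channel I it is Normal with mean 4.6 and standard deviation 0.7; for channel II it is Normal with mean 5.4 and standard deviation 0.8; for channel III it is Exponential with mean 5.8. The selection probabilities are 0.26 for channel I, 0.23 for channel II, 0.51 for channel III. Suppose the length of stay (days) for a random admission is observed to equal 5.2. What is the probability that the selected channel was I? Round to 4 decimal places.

Likelihoods f(5.2 | ·): I: 0.394707; II: 0.483335; III: 0.0703404.
Posterior ∝ prior × likelihood. Numerator for I: 0.26·0.394707 = 0.102624.
Normalizing constant: 0.26·0.394707 + 0.23·0.483335 + 0.51·0.0703404 = 0.249665.
P(I | observation) = 0.102624 / 0.249665 = 0.411047.

0.4110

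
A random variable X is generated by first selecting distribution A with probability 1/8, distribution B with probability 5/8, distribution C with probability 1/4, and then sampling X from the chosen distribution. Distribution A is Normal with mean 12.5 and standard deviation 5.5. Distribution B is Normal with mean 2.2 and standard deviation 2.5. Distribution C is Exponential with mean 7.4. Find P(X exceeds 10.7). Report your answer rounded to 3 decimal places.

0.138

Conditional on each component, P(X > 10.7): A: 0.628269; B: 0.000336929; C: 0.235523.
By total probability, P(X > 10.7) = 0.125·0.628269 + 0.625·0.000336929 + 0.25·0.235523 = 0.137625.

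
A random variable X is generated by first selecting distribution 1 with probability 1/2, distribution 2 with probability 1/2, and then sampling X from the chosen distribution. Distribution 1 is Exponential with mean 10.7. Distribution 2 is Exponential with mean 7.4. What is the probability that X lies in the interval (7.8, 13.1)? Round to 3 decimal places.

Conditional on each component, P(7.8 < X < 13.1): 1: 0.188441; 2: 0.178235.
By total probability, P(7.8 < X < 13.1) = 0.5·0.188441 + 0.5·0.178235 = 0.183338.

0.183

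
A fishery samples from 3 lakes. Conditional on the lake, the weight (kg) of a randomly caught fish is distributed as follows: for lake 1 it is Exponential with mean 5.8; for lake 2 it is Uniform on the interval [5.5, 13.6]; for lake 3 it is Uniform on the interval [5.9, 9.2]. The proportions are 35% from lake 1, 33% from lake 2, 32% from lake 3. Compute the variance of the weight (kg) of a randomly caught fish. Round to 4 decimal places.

16.2583

Per component, 1: μ=5.8, E[X²]=67.28; 2: μ=9.55, E[X²]=96.67; 3: μ=7.55, E[X²]=57.91.
E[X] = 0.35·5.8 + 0.33·9.55 + 0.32·7.55 = 7.5975.
E[X²] = 0.35·67.28 + 0.33·96.67 + 0.32·57.91 = 73.9803.
Var(X) = E[X²] − (E[X])² = 73.9803 − 57.722 = 16.2583.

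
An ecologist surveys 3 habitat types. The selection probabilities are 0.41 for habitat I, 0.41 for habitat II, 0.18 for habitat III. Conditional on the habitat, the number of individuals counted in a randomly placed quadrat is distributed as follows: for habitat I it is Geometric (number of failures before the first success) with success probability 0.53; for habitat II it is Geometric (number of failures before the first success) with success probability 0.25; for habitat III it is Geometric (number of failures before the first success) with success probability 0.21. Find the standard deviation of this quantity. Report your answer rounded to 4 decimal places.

3.1991

Per component, I: μ=0.886792, E[X²]=2.45959; II: μ=3, E[X²]=21; III: μ=3.7619, E[X²]=32.0658.
E[X] = 0.41·0.886792 + 0.41·3 + 0.18·3.7619 = 2.27073.
E[X²] = 0.41·2.45959 + 0.41·21 + 0.18·32.0658 = 15.3903.
Var(X) = E[X²] − (E[X])² = 15.3903 − 5.1562 = 10.2341.
SD(X) = √10.2341 = 3.19907.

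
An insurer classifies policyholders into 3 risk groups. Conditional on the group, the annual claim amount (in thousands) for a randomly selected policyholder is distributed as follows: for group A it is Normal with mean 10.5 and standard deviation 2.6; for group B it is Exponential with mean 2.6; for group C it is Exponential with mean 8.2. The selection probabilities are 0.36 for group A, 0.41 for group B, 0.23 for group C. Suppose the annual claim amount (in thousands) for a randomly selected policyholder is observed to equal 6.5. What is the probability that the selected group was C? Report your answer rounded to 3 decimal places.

Likelihoods f(6.5 | ·): A: 0.0469871; B: 0.0315712; C: 0.0551986.
Posterior ∝ prior × likelihood. Numerator for C: 0.23·0.0551986 = 0.0126957.
Normalizing constant: 0.36·0.0469871 + 0.41·0.0315712 + 0.23·0.0551986 = 0.0425552.
P(C | observation) = 0.0126957 / 0.0425552 = 0.298334.

0.298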